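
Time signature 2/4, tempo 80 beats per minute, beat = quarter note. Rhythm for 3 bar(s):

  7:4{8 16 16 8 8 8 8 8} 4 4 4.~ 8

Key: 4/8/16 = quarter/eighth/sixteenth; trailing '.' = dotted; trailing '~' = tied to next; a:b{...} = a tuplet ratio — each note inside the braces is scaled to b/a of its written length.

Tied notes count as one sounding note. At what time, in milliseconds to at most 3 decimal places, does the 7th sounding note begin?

note 7 onset = 10/7b = 1071.429ms

1. 0.0ms @ 0 + 214.286ms (2/7)
2. 214.286ms @ 2/7 + 107.143ms (1/7)
3. 321.429ms @ 3/7 + 107.143ms (1/7)
4. 428.571ms @ 4/7 + 214.286ms (2/7)
5. 642.857ms @ 6/7 + 214.286ms (2/7)
6. 857.143ms @ 8/7 + 214.286ms (2/7)
7. 1071.429ms @ 10/7 + 214.286ms (2/7)
8. 1285.714ms @ 12/7 + 214.286ms (2/7)
9. 1500.0ms @ 2 + 750.0ms (1)
10. 2250.0ms @ 3 + 750.0ms (1)
11. 3000.0ms @ 4 + 1500.0ms (2)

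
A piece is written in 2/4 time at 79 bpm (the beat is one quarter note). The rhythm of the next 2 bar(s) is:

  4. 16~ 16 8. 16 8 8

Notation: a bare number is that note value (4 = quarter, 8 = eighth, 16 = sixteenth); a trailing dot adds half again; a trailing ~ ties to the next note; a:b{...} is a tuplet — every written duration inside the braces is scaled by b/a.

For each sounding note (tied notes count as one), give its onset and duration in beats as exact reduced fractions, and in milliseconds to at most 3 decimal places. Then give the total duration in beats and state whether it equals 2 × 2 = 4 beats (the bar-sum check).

1) 0.0ms=0b +1139.241ms=3/2b
2) 1139.241ms=3/2b +379.747ms=1/2b
3) 1518.987ms=2b +569.62ms=3/4b
4) 2088.608ms=11/4b +189.873ms=1/4b
5) 2278.481ms=3b +379.747ms=1/2b
6) 2658.228ms=7/2b +379.747ms=1/2b
Σ=4b of 4 (79bpm 2/4) — PASS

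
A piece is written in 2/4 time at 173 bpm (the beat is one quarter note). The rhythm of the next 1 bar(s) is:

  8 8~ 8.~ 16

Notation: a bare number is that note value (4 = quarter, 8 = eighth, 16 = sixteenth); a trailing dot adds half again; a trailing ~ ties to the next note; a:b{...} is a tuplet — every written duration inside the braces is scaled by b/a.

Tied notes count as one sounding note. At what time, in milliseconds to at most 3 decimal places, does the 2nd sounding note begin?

note 2 onset = 1/2b = 173.41ms

1. 0.0ms @ 0 + 173.41ms (1/2)
2. 173.41ms @ 1/2 + 520.231ms (3/2)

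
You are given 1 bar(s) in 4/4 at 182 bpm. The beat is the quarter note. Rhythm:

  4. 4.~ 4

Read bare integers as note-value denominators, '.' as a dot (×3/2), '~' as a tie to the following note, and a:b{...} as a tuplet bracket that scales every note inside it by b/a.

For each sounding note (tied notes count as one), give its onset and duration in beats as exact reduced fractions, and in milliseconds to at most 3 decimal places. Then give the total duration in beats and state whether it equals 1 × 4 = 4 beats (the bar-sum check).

1) 0.0ms=0b +494.505ms=3/2b
2) 494.505ms=3/2b +824.176ms=5/2b
Σ=4b of 4 (182bpm 4/4) — PASS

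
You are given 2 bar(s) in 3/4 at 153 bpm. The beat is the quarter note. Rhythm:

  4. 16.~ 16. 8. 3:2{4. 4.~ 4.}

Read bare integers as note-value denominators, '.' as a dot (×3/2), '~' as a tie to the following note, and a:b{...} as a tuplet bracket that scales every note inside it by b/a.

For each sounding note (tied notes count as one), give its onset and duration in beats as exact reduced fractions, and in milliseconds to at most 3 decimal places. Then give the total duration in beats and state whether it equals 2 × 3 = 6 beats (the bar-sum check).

1) 0.0ms=0b +588.235ms=3/2b
2) 588.235ms=3/2b +294.118ms=3/4b
3) 882.353ms=9/4b +294.118ms=3/4b
4) 1176.471ms=3b +392.157ms=1b
5) 1568.627ms=4b +784.314ms=2b
Σ=6b of 6 (153bpm 3/4) — PASS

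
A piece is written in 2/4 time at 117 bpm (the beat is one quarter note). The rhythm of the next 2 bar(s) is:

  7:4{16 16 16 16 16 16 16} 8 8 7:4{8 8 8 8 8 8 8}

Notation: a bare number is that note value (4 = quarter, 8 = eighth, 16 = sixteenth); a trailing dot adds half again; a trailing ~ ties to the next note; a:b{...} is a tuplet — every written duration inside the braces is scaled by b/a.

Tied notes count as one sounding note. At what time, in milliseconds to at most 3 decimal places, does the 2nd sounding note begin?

note 2 onset = 1/7b = 73.26ms

1. 0.0ms @ 0 + 73.26ms (1/7)
2. 73.26ms @ 1/7 + 73.26ms (1/7)
3. 146.52ms @ 2/7 + 73.26ms (1/7)
4. 219.78ms @ 3/7 + 73.26ms (1/7)
5. 293.04ms @ 4/7 + 73.26ms (1/7)
6. 366.3ms @ 5/7 + 73.26ms (1/7)
7. 439.56ms @ 6/7 + 73.26ms (1/7)
8. 512.821ms @ 1 + 256.41ms (1/2)
9. 769.231ms @ 3/2 + 256.41ms (1/2)
10. 1025.641ms @ 2 + 146.52ms (2/7)
11. 1172.161ms @ 16/7 + 146.52ms (2/7)
12. 1318.681ms @ 18/7 + 146.52ms (2/7)
13. 1465.201ms @ 20/7 + 146.52ms (2/7)
14. 1611.722ms @ 22/7 + 146.52ms (2/7)
15. 1758.242ms @ 24/7 + 146.52ms (2/7)
16. 1904.762ms @ 26/7 + 146.52ms (2/7)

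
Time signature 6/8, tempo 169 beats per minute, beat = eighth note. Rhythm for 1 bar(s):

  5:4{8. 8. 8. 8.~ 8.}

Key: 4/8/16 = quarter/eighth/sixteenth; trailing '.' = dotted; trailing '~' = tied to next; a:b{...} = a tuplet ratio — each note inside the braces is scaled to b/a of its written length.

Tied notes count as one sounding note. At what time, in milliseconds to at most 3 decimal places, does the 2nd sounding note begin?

note 2 onset = 6/5b = 426.036ms

1. 0.0ms @ 0 + 426.036ms (6/5)
2. 426.036ms @ 6/5 + 426.036ms (6/5)
3. 852.071ms @ 12/5 + 426.036ms (6/5)
4. 1278.107ms @ 18/5 + 852.071ms (12/5)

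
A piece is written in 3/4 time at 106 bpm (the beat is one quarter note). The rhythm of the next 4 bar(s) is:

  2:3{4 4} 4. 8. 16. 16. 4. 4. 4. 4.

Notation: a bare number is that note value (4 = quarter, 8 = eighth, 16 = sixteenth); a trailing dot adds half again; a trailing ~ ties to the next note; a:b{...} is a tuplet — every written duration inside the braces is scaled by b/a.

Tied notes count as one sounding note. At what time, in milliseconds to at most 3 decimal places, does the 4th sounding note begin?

1. 0.0ms @ 0 + 849.057ms (3/2)
2. 849.057ms @ 3/2 + 849.057ms (3/2)
3. 1698.113ms @ 3 + 849.057ms (3/2)
4. 2547.17ms @ 9/2 + 424.528ms (3/4)
5. 2971.698ms @ 21/4 + 212.264ms (3/8)
6. 3183.962ms @ 45/8 + 212.264ms (3/8)
7. 3396.226ms @ 6 + 849.057ms (3/2)
8. 4245.283ms @ 15/2 + 849.057ms (3/2)
9. 5094.34ms @ 9 + 849.057ms (3/2)
10. 5943.396ms @ 21/2 + 849.057ms (3/2)

note 4 onset = 9/2b = 2547.17ms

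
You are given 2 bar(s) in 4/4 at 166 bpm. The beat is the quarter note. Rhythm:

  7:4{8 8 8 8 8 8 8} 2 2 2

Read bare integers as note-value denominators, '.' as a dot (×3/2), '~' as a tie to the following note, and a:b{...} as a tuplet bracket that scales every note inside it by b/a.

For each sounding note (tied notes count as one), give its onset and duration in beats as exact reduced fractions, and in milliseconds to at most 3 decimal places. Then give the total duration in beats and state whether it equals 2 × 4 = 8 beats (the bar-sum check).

1) 0.0ms=0b +103.27ms=2/7b
2) 103.27ms=2/7b +103.27ms=2/7b
3) 206.54ms=4/7b +103.27ms=2/7b
4) 309.811ms=6/7b +103.27ms=2/7b
5) 413.081ms=8/7b +103.27ms=2/7b
6) 516.351ms=10/7b +103.27ms=2/7b
7) 619.621ms=12/7b +103.27ms=2/7b
8) 722.892ms=2b +722.892ms=2b
9) 1445.783ms=4b +722.892ms=2b
10) 2168.675ms=6b +722.892ms=2b
Σ=8b of 8 (166bpm 4/4) — PASS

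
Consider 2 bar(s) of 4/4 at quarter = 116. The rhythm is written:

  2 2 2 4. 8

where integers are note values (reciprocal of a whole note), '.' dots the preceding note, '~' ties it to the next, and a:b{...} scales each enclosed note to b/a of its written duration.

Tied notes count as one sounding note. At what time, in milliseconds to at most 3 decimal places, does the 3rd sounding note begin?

1. 0.0ms @ 0 + 1034.483ms (2)
2. 1034.483ms @ 2 + 1034.483ms (2)
3. 2068.966ms @ 4 + 1034.483ms (2)
4. 3103.448ms @ 6 + 775.862ms (3/2)
5. 3879.31ms @ 15/2 + 258.621ms (1/2)

note 3 onset = 4b = 2068.966ms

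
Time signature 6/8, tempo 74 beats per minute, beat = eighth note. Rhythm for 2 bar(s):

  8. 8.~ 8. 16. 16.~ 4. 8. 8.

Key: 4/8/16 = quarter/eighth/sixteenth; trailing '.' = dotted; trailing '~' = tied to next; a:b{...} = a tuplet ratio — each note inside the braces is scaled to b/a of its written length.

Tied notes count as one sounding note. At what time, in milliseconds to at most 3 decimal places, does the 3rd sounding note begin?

1. 0.0ms @ 0 + 1216.216ms (3/2)
2. 1216.216ms @ 3/2 + 2432.432ms (3)
3. 3648.649ms @ 9/2 + 608.108ms (3/4)
4. 4256.757ms @ 21/4 + 3040.541ms (15/4)
5. 7297.297ms @ 9 + 1216.216ms (3/2)
6. 8513.514ms @ 21/2 + 1216.216ms (3/2)

note 3 onset = 9/2b = 3648.649ms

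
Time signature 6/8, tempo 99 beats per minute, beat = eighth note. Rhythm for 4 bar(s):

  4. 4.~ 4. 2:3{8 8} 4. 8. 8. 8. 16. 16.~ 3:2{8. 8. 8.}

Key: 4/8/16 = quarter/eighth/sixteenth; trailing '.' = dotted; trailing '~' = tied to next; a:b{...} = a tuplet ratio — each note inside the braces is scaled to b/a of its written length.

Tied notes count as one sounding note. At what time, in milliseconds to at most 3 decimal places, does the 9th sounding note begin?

1. 0.0ms @ 0 + 1818.182ms (3)
2. 1818.182ms @ 3 + 3636.364ms (6)
3. 5454.545ms @ 9 + 909.091ms (3/2)
4. 6363.636ms @ 21/2 + 909.091ms (3/2)
5. 7272.727ms @ 12 + 1818.182ms (3)
6. 9090.909ms @ 15 + 909.091ms (3/2)
7. 10000.0ms @ 33/2 + 909.091ms (3/2)
8. 10909.091ms @ 18 + 909.091ms (3/2)
9. 11818.182ms @ 39/2 + 454.545ms (3/4)
10. 12272.727ms @ 81/4 + 1060.606ms (7/4)
11. 13333.333ms @ 22 + 606.061ms (1)
12. 13939.394ms @ 23 + 606.061ms (1)

note 9 onset = 39/2b = 11818.182ms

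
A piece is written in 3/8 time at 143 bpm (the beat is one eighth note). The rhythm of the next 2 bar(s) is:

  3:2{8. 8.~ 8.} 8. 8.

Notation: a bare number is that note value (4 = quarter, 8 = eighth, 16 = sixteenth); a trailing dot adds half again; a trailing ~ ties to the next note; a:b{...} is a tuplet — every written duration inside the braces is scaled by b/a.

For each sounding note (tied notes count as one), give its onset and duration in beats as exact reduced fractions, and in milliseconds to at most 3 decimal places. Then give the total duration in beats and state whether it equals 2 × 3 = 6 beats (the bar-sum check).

1) 0.0ms=0b +419.58ms=1b
2) 419.58ms=1b +839.161ms=2b
3) 1258.741ms=3b +629.371ms=3/2b
4) 1888.112ms=9/2b +629.371ms=3/2b
Σ=6b of 6 (143bpm 3/8) — PASS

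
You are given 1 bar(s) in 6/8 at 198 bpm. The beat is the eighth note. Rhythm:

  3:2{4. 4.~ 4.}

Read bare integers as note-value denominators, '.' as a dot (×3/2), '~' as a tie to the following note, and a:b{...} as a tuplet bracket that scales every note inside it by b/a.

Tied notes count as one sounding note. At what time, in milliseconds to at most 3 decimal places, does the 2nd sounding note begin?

1. 0.0ms @ 0 + 606.061ms (2)
2. 606.061ms @ 2 + 1212.121ms (4)

note 2 onset = 2b = 606.061ms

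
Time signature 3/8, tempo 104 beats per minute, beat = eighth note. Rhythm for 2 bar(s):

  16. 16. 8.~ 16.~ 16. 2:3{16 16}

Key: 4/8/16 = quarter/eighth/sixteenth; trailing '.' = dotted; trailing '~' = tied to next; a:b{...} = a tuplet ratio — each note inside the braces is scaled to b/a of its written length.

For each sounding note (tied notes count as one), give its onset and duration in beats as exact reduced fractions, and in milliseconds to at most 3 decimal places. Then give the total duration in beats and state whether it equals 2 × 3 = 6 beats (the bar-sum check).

1) 0.0ms=0b +432.692ms=3/4b
2) 432.692ms=3/4b +432.692ms=3/4b
3) 865.385ms=3/2b +1730.769ms=3b
4) 2596.154ms=9/2b +432.692ms=3/4b
5) 3028.846ms=21/4b +432.692ms=3/4b
Σ=6b of 6 (104bpm 3/8) — PASS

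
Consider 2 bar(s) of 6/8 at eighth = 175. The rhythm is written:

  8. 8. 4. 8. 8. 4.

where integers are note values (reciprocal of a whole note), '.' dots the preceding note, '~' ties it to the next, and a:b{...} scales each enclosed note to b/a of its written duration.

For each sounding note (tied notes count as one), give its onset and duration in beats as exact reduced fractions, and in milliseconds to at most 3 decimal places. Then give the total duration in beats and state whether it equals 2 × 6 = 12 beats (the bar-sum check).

1) 0.0ms=0b +514.286ms=3/2b
2) 514.286ms=3/2b +514.286ms=3/2b
3) 1028.571ms=3b +1028.571ms=3b
4) 2057.143ms=6b +514.286ms=3/2b
5) 2571.429ms=15/2b +514.286ms=3/2b
6) 3085.714ms=9b +1028.571ms=3b
Σ=12b of 12 (175bpm 6/8) — PASS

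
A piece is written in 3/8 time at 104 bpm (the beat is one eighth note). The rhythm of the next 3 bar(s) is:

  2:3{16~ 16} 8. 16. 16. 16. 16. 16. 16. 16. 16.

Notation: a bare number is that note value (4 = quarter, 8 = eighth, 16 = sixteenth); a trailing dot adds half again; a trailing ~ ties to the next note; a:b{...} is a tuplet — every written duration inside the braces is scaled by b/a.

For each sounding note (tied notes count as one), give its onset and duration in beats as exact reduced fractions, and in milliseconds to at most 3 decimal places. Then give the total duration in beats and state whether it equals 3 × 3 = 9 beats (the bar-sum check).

1) 0.0ms=0b +865.385ms=3/2b
2) 865.385ms=3/2b +865.385ms=3/2b
3) 1730.769ms=3b +432.692ms=3/4b
4) 2163.462ms=15/4b +432.692ms=3/4b
5) 2596.154ms=9/2b +432.692ms=3/4b
6) 3028.846ms=21/4b +432.692ms=3/4b
7) 3461.538ms=6b +432.692ms=3/4b
8) 3894.231ms=27/4b +432.692ms=3/4b
9) 4326.923ms=15/2b +432.692ms=3/4b
10) 4759.615ms=33/4b +432.692ms=3/4b
Σ=9b of 9 (104bpm 3/8) — PASS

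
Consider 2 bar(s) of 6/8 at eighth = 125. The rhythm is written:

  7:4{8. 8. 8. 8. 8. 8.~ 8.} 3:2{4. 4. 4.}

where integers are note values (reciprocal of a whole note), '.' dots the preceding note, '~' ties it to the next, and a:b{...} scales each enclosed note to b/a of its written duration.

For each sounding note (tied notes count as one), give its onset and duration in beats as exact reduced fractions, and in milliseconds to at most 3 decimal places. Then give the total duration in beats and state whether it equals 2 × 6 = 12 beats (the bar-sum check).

1) 0.0ms=0b +411.429ms=6/7b
2) 411.429ms=6/7b +411.429ms=6/7b
3) 822.857ms=12/7b +411.429ms=6/7b
4) 1234.286ms=18/7b +411.429ms=6/7b
5) 1645.714ms=24/7b +411.429ms=6/7b
6) 2057.143ms=30/7b +822.857ms=12/7b
7) 2880.0ms=6b +960.0ms=2b
8) 3840.0ms=8b +960.0ms=2b
9) 4800.0ms=10b +960.0ms=2b
Σ=12b of 12 (125bpm 6/8) — PASS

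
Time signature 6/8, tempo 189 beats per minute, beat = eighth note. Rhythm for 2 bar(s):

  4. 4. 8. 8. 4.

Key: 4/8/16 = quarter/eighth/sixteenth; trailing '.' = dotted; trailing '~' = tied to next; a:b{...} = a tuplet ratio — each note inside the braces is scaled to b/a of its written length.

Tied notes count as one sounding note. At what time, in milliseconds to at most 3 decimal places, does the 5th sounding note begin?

note 5 onset = 9b = 2857.143ms

1. 0.0ms @ 0 + 952.381ms (3)
2. 952.381ms @ 3 + 952.381ms (3)
3. 1904.762ms @ 6 + 476.19ms (3/2)
4. 2380.952ms @ 15/2 + 476.19ms (3/2)
5. 2857.143ms @ 9 + 952.381ms (3)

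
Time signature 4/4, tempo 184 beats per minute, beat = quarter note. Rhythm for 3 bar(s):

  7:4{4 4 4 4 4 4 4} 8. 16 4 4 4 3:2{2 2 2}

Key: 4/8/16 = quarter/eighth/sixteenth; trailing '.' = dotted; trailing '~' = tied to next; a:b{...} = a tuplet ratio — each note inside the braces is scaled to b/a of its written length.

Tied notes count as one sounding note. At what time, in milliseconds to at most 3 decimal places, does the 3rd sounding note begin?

note 3 onset = 8/7b = 372.671ms

1. 0.0ms @ 0 + 186.335ms (4/7)
2. 186.335ms @ 4/7 + 186.335ms (4/7)
3. 372.671ms @ 8/7 + 186.335ms (4/7)
4. 559.006ms @ 12/7 + 186.335ms (4/7)
5. 745.342ms @ 16/7 + 186.335ms (4/7)
6. 931.677ms @ 20/7 + 186.335ms (4/7)
7. 1118.012ms @ 24/7 + 186.335ms (4/7)
8. 1304.348ms @ 4 + 244.565ms (3/4)
9. 1548.913ms @ 19/4 + 81.522ms (1/4)
10. 1630.435ms @ 5 + 326.087ms (1)
11. 1956.522ms @ 6 + 326.087ms (1)
12. 2282.609ms @ 7 + 326.087ms (1)
13. 2608.696ms @ 8 + 434.783ms (4/3)
14. 3043.478ms @ 28/3 + 434.783ms (4/3)
15. 3478.261ms @ 32/3 + 434.783ms (4/3)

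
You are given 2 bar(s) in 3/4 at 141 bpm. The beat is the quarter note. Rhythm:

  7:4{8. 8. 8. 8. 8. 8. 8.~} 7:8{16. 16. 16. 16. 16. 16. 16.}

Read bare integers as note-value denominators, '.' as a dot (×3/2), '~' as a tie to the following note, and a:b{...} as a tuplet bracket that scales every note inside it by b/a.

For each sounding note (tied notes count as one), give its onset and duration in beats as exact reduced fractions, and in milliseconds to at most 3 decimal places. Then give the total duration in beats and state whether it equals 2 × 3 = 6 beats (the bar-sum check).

1) 0.0ms=0b +182.371ms=3/7b
2) 182.371ms=3/7b +182.371ms=3/7b
3) 364.742ms=6/7b +182.371ms=3/7b
4) 547.112ms=9/7b +182.371ms=3/7b
5) 729.483ms=12/7b +182.371ms=3/7b
6) 911.854ms=15/7b +182.371ms=3/7b
7) 1094.225ms=18/7b +364.742ms=6/7b
8) 1458.967ms=24/7b +182.371ms=3/7b
9) 1641.337ms=27/7b +182.371ms=3/7b
10) 1823.708ms=30/7b +182.371ms=3/7b
11) 2006.079ms=33/7b +182.371ms=3/7b
12) 2188.45ms=36/7b +182.371ms=3/7b
13) 2370.821ms=39/7b +182.371ms=3/7b
Σ=6b of 6 (141bpm 3/4) — PASS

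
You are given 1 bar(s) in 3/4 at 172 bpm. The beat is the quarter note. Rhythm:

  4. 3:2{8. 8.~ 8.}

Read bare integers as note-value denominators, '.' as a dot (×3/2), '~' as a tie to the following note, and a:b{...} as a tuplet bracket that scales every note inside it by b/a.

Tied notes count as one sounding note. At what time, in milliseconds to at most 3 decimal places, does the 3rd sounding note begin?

1. 0.0ms @ 0 + 523.256ms (3/2)
2. 523.256ms @ 3/2 + 174.419ms (1/2)
3. 697.674ms @ 2 + 348.837ms (1)

note 3 onset = 2b = 697.674ms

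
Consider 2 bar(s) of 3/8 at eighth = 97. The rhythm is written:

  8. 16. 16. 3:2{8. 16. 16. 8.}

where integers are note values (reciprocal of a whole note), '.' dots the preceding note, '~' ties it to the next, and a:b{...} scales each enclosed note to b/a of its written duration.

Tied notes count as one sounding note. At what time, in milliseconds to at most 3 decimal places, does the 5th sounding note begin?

1. 0.0ms @ 0 + 927.835ms (3/2)
2. 927.835ms @ 3/2 + 463.918ms (3/4)
3. 1391.753ms @ 9/4 + 463.918ms (3/4)
4. 1855.67ms @ 3 + 618.557ms (1)
5. 2474.227ms @ 4 + 309.278ms (1/2)
6. 2783.505ms @ 9/2 + 309.278ms (1/2)
7. 3092.784ms @ 5 + 618.557ms (1)

note 5 onset = 4b = 2474.227ms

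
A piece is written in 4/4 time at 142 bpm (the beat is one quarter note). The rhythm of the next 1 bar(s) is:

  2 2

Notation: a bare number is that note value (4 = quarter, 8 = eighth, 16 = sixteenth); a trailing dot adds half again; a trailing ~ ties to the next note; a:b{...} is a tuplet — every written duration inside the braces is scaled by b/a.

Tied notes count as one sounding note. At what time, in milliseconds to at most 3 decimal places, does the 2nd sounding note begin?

note 2 onset = 2b = 845.07ms

1. 0.0ms @ 0 + 845.07ms (2)
2. 845.07ms @ 2 + 845.07ms (2)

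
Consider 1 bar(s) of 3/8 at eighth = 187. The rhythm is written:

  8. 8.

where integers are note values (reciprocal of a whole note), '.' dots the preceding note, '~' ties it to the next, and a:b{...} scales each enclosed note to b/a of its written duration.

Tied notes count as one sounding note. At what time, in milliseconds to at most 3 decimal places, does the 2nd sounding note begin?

note 2 onset = 3/2b = 481.283ms

1. 0.0ms @ 0 + 481.283ms (3/2)
2. 481.283ms @ 3/2 + 481.283ms (3/2)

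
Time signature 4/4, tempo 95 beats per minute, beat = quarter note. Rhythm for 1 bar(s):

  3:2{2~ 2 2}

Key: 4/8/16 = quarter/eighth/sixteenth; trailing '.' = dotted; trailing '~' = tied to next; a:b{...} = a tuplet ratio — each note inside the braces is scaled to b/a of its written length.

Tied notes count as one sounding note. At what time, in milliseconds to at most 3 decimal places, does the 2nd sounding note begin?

1. 0.0ms @ 0 + 1684.211ms (8/3)
2. 1684.211ms @ 8/3 + 842.105ms (4/3)

note 2 onset = 8/3b = 1684.211ms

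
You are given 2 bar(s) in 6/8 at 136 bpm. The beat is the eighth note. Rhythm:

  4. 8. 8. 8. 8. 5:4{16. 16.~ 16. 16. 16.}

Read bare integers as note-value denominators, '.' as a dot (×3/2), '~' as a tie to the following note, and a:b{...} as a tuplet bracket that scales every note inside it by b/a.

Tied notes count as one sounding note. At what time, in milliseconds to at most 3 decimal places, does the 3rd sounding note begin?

1. 0.0ms @ 0 + 1323.529ms (3)
2. 1323.529ms @ 3 + 661.765ms (3/2)
3. 1985.294ms @ 9/2 + 661.765ms (3/2)
4. 2647.059ms @ 6 + 661.765ms (3/2)
5. 3308.824ms @ 15/2 + 661.765ms (3/2)
6. 3970.588ms @ 9 + 264.706ms (3/5)
7. 4235.294ms @ 48/5 + 529.412ms (6/5)
8. 4764.706ms @ 54/5 + 264.706ms (3/5)
9. 5029.412ms @ 57/5 + 264.706ms (3/5)

note 3 onset = 9/2b = 1985.294ms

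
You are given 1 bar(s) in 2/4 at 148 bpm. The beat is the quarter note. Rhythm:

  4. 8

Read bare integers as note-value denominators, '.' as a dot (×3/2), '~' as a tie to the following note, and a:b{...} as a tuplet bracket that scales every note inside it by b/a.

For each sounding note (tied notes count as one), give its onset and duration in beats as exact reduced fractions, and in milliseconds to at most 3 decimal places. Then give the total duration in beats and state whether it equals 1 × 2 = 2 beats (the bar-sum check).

1) 0.0ms=0b +608.108ms=3/2b
2) 608.108ms=3/2b +202.703ms=1/2b
Σ=2b of 2 (148bpm 2/4) — PASS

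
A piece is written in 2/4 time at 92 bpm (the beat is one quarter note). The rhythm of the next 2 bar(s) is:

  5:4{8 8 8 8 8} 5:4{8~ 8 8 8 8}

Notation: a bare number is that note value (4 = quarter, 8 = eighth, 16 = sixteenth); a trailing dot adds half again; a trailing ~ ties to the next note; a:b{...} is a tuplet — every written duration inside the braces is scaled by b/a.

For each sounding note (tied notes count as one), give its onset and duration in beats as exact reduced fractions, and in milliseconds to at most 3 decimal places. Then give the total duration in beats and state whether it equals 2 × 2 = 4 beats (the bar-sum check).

1) 0.0ms=0b +260.87ms=2/5b
2) 260.87ms=2/5b +260.87ms=2/5b
3) 521.739ms=4/5b +260.87ms=2/5b
4) 782.609ms=6/5b +260.87ms=2/5b
5) 1043.478ms=8/5b +260.87ms=2/5b
6) 1304.348ms=2b +521.739ms=4/5b
7) 1826.087ms=14/5b +260.87ms=2/5b
8) 2086.957ms=16/5b +260.87ms=2/5b
9) 2347.826ms=18/5b +260.87ms=2/5b
Σ=4b of 4 (92bpm 2/4) — PASS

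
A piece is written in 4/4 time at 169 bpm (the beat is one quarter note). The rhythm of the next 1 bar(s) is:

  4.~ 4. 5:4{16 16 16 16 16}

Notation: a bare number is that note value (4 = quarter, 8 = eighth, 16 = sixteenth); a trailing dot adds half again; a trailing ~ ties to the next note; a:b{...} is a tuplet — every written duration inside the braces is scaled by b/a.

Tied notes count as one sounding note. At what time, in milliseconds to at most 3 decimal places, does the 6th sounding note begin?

1. 0.0ms @ 0 + 1065.089ms (3)
2. 1065.089ms @ 3 + 71.006ms (1/5)
3. 1136.095ms @ 16/5 + 71.006ms (1/5)
4. 1207.101ms @ 17/5 + 71.006ms (1/5)
5. 1278.107ms @ 18/5 + 71.006ms (1/5)
6. 1349.112ms @ 19/5 + 71.006ms (1/5)

note 6 onset = 19/5b = 1349.112ms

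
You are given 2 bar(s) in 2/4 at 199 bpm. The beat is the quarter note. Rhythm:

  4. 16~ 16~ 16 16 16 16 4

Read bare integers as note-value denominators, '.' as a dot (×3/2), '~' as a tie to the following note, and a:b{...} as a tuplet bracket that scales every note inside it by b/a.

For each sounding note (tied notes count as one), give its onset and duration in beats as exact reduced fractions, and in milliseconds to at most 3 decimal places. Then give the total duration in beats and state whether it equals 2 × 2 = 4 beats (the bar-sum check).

1) 0.0ms=0b +452.261ms=3/2b
2) 452.261ms=3/2b +226.131ms=3/4b
3) 678.392ms=9/4b +75.377ms=1/4b
4) 753.769ms=5/2b +75.377ms=1/4b
5) 829.146ms=11/4b +75.377ms=1/4b
6) 904.523ms=3b +301.508ms=1b
Σ=4b of 4 (199bpm 2/4) — PASS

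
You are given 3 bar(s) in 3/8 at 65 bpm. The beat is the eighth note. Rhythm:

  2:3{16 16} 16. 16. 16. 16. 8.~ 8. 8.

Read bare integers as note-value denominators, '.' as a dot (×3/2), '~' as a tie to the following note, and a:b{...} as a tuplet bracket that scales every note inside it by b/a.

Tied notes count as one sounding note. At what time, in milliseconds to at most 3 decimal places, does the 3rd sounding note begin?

note 3 onset = 3/2b = 1384.615ms

1. 0.0ms @ 0 + 692.308ms (3/4)
2. 692.308ms @ 3/4 + 692.308ms (3/4)
3. 1384.615ms @ 3/2 + 692.308ms (3/4)
4. 2076.923ms @ 9/4 + 692.308ms (3/4)
5. 2769.231ms @ 3 + 692.308ms (3/4)
6. 3461.538ms @ 15/4 + 692.308ms (3/4)
7. 4153.846ms @ 9/2 + 2769.231ms (3)
8. 6923.077ms @ 15/2 + 1384.615ms (3/2)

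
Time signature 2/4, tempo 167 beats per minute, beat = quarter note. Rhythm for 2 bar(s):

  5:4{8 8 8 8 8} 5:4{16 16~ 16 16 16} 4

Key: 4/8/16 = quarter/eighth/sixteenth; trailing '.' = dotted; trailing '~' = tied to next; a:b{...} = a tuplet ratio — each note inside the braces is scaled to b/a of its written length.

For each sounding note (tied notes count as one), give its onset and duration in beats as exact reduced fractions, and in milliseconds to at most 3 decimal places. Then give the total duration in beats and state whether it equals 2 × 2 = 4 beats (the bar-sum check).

1) 0.0ms=0b +143.713ms=2/5b
2) 143.713ms=2/5b +143.713ms=2/5b
3) 287.425ms=4/5b +143.713ms=2/5b
4) 431.138ms=6/5b +143.713ms=2/5b
5) 574.85ms=8/5b +143.713ms=2/5b
6) 718.563ms=2b +71.856ms=1/5b
7) 790.419ms=11/5b +143.713ms=2/5b
8) 934.132ms=13/5b +71.856ms=1/5b
9) 1005.988ms=14/5b +71.856ms=1/5b
10) 1077.844ms=3b +359.281ms=1b
Σ=4b of 4 (167bpm 2/4) — PASS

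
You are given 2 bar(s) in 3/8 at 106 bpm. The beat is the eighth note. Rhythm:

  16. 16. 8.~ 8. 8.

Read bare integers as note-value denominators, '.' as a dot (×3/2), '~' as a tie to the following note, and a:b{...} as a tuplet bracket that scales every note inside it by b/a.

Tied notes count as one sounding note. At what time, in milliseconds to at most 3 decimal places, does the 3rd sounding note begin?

note 3 onset = 3/2b = 849.057ms

1. 0.0ms @ 0 + 424.528ms (3/4)
2. 424.528ms @ 3/4 + 424.528ms (3/4)
3. 849.057ms @ 3/2 + 1698.113ms (3)
4. 2547.17ms @ 9/2 + 849.057ms (3/2)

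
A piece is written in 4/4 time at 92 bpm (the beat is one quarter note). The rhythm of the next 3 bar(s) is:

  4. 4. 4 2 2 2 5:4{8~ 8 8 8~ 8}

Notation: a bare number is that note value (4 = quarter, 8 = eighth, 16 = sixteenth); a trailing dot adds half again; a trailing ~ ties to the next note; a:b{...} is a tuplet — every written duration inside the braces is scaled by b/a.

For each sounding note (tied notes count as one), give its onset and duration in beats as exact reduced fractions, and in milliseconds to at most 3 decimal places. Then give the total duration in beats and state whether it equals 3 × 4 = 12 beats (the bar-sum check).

1) 0.0ms=0b +978.261ms=3/2b
2) 978.261ms=3/2b +978.261ms=3/2b
3) 1956.522ms=3b +652.174ms=1b
4) 2608.696ms=4b +1304.348ms=2b
5) 3913.043ms=6b +1304.348ms=2b
6) 5217.391ms=8b +1304.348ms=2b
7) 6521.739ms=10b +521.739ms=4/5b
8) 7043.478ms=54/5b +260.87ms=2/5b
9) 7304.348ms=56/5b +521.739ms=4/5b
Σ=12b of 12 (92bpm 4/4) — PASS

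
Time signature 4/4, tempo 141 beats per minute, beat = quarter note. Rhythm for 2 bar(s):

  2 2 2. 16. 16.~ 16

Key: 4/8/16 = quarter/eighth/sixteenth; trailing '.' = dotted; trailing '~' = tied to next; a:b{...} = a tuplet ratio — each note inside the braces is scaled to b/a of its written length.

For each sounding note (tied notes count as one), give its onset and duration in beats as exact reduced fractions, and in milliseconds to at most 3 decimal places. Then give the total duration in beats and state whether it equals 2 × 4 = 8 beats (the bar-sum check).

1) 0.0ms=0b +851.064ms=2b
2) 851.064ms=2b +851.064ms=2b
3) 1702.128ms=4b +1276.596ms=3b
4) 2978.723ms=7b +159.574ms=3/8b
5) 3138.298ms=59/8b +265.957ms=5/8b
Σ=8b of 8 (141bpm 4/4) — PASS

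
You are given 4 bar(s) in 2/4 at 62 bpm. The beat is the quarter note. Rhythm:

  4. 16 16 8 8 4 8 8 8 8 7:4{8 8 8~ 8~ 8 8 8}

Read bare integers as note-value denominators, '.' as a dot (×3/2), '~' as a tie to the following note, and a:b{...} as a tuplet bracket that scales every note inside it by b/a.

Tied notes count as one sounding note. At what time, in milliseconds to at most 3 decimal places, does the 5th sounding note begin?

note 5 onset = 5/2b = 2419.355ms

1. 0.0ms @ 0 + 1451.613ms (3/2)
2. 1451.613ms @ 3/2 + 241.935ms (1/4)
3. 1693.548ms @ 7/4 + 241.935ms (1/4)
4. 1935.484ms @ 2 + 483.871ms (1/2)
5. 2419.355ms @ 5/2 + 483.871ms (1/2)
6. 2903.226ms @ 3 + 967.742ms (1)
7. 3870.968ms @ 4 + 483.871ms (1/2)
8. 4354.839ms @ 9/2 + 483.871ms (1/2)
9. 4838.71ms @ 5 + 483.871ms (1/2)
10. 5322.581ms @ 11/2 + 483.871ms (1/2)
11. 5806.452ms @ 6 + 276.498ms (2/7)
12. 6082.949ms @ 44/7 + 276.498ms (2/7)
13. 6359.447ms @ 46/7 + 829.493ms (6/7)
14. 7188.94ms @ 52/7 + 276.498ms (2/7)
15. 7465.438ms @ 54/7 + 276.498ms (2/7)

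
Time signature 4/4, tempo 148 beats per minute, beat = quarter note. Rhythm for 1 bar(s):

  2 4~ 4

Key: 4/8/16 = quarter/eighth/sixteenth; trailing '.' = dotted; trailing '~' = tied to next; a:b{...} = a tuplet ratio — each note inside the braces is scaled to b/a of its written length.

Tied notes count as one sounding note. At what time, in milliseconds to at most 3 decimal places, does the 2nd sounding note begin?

note 2 onset = 2b = 810.811ms

1. 0.0ms @ 0 + 810.811ms (2)
2. 810.811ms @ 2 + 810.811ms (2)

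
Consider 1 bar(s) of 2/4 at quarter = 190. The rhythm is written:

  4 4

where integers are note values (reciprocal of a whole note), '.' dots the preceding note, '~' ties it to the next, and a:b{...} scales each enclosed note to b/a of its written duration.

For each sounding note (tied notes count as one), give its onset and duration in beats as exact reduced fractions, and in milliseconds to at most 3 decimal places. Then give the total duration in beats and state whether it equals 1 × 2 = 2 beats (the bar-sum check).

1) 0.0ms=0b +315.789ms=1b
2) 315.789ms=1b +315.789ms=1b
Σ=2b of 2 (190bpm 2/4) — PASS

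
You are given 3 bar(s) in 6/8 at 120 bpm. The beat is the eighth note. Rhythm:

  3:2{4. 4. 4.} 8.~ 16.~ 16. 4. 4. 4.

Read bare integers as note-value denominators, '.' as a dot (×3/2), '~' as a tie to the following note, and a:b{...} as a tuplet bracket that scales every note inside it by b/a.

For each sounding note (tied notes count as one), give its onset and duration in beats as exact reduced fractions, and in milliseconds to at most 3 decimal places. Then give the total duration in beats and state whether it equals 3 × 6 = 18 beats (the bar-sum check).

1) 0.0ms=0b +1000.0ms=2b
2) 1000.0ms=2b +1000.0ms=2b
3) 2000.0ms=4b +1000.0ms=2b
4) 3000.0ms=6b +1500.0ms=3b
5) 4500.0ms=9b +1500.0ms=3b
6) 6000.0ms=12b +1500.0ms=3b
7) 7500.0ms=15b +1500.0ms=3b
Σ=18b of 18 (120bpm 6/8) — PASS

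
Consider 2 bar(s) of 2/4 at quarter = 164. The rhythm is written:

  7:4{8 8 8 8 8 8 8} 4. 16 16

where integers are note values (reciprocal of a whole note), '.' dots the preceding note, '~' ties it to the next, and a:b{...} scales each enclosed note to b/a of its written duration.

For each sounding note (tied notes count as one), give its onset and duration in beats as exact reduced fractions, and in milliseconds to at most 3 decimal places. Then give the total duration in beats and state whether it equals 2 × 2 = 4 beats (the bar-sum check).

1) 0.0ms=0b +104.53ms=2/7b
2) 104.53ms=2/7b +104.53ms=2/7b
3) 209.059ms=4/7b +104.53ms=2/7b
4) 313.589ms=6/7b +104.53ms=2/7b
5) 418.118ms=8/7b +104.53ms=2/7b
6) 522.648ms=10/7b +104.53ms=2/7b
7) 627.178ms=12/7b +104.53ms=2/7b
8) 731.707ms=2b +548.78ms=3/2b
9) 1280.488ms=7/2b +91.463ms=1/4b
10) 1371.951ms=15/4b +91.463ms=1/4b
Σ=4b of 4 (164bpm 2/4) — PASS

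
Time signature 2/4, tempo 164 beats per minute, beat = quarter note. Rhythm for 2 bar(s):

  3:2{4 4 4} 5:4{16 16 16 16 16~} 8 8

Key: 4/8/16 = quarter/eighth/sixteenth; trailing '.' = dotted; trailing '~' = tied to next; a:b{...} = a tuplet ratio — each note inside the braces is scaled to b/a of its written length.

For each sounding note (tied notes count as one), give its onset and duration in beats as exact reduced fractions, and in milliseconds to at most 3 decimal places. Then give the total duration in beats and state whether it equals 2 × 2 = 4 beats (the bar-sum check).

1) 0.0ms=0b +243.902ms=2/3b
2) 243.902ms=2/3b +243.902ms=2/3b
3) 487.805ms=4/3b +243.902ms=2/3b
4) 731.707ms=2b +73.171ms=1/5b
5) 804.878ms=11/5b +73.171ms=1/5b
6) 878.049ms=12/5b +73.171ms=1/5b
7) 951.22ms=13/5b +73.171ms=1/5b
8) 1024.39ms=14/5b +256.098ms=7/10b
9) 1280.488ms=7/2b +182.927ms=1/2b
Σ=4b of 4 (164bpm 2/4) — PASS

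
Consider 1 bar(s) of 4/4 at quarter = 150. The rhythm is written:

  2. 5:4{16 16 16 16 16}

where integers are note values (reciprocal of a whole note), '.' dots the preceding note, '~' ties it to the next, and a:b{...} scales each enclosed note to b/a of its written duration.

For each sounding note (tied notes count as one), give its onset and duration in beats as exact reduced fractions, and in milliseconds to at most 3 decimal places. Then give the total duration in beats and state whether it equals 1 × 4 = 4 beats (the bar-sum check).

1) 0.0ms=0b +1200.0ms=3b
2) 1200.0ms=3b +80.0ms=1/5b
3) 1280.0ms=16/5b +80.0ms=1/5b
4) 1360.0ms=17/5b +80.0ms=1/5b
5) 1440.0ms=18/5b +80.0ms=1/5b
6) 1520.0ms=19/5b +80.0ms=1/5b
Σ=4b of 4 (150bpm 4/4) — PASS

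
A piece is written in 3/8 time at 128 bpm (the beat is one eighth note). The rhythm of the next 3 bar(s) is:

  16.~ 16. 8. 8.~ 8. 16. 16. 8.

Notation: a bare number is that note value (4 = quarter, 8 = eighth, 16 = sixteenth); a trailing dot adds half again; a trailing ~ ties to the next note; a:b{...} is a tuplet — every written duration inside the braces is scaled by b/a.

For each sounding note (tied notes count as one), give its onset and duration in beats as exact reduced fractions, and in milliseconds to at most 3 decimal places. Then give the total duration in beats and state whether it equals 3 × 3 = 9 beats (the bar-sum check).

1) 0.0ms=0b +703.125ms=3/2b
2) 703.125ms=3/2b +703.125ms=3/2b
3) 1406.25ms=3b +1406.25ms=3b
4) 2812.5ms=6b +351.562ms=3/4b
5) 3164.062ms=27/4b +351.562ms=3/4b
6) 3515.625ms=15/2b +703.125ms=3/2b
Σ=9b of 9 (128bpm 3/8) — PASS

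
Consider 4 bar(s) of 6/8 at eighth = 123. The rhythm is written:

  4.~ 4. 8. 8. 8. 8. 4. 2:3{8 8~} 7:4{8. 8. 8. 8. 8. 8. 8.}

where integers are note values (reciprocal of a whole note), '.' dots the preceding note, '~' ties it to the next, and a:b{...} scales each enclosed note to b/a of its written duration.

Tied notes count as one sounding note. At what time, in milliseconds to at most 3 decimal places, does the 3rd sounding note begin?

note 3 onset = 15/2b = 3658.537ms

1. 0.0ms @ 0 + 2926.829ms (6)
2. 2926.829ms @ 6 + 731.707ms (3/2)
3. 3658.537ms @ 15/2 + 731.707ms (3/2)
4. 4390.244ms @ 9 + 731.707ms (3/2)
5. 5121.951ms @ 21/2 + 731.707ms (3/2)
6. 5853.659ms @ 12 + 1463.415ms (3)
7. 7317.073ms @ 15 + 731.707ms (3/2)
8. 8048.78ms @ 33/2 + 1149.826ms (33/14)
9. 9198.606ms @ 132/7 + 418.118ms (6/7)
10. 9616.725ms @ 138/7 + 418.118ms (6/7)
11. 10034.843ms @ 144/7 + 418.118ms (6/7)
12. 10452.962ms @ 150/7 + 418.118ms (6/7)
13. 10871.08ms @ 156/7 + 418.118ms (6/7)
14. 11289.199ms @ 162/7 + 418.118ms (6/7)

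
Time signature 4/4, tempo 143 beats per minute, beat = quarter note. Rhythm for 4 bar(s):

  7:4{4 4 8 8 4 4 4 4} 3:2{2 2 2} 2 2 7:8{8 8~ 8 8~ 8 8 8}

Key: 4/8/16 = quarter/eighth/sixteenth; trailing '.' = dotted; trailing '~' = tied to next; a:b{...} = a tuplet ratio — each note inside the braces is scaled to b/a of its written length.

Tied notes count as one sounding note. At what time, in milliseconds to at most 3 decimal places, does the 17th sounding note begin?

note 17 onset = 104/7b = 6233.766ms

1. 0.0ms @ 0 + 239.76ms (4/7)
2. 239.76ms @ 4/7 + 239.76ms (4/7)
3. 479.52ms @ 8/7 + 119.88ms (2/7)
4. 599.401ms @ 10/7 + 119.88ms (2/7)
5. 719.281ms @ 12/7 + 239.76ms (4/7)
6. 959.041ms @ 16/7 + 239.76ms (4/7)
7. 1198.801ms @ 20/7 + 239.76ms (4/7)
8. 1438.561ms @ 24/7 + 239.76ms (4/7)
9. 1678.322ms @ 4 + 559.441ms (4/3)
10. 2237.762ms @ 16/3 + 559.441ms (4/3)
11. 2797.203ms @ 20/3 + 559.441ms (4/3)
12. 3356.643ms @ 8 + 839.161ms (2)
13. 4195.804ms @ 10 + 839.161ms (2)
14. 5034.965ms @ 12 + 239.76ms (4/7)
15. 5274.725ms @ 88/7 + 479.52ms (8/7)
16. 5754.246ms @ 96/7 + 479.52ms (8/7)
17. 6233.766ms @ 104/7 + 239.76ms (4/7)
18. 6473.526ms @ 108/7 + 239.76ms (4/7)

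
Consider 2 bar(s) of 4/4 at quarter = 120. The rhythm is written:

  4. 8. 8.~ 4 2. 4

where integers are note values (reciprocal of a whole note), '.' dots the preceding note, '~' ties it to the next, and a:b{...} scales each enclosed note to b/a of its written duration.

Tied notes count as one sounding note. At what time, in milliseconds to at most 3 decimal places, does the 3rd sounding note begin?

note 3 onset = 9/4b = 1125.0ms

1. 0.0ms @ 0 + 750.0ms (3/2)
2. 750.0ms @ 3/2 + 375.0ms (3/4)
3. 1125.0ms @ 9/4 + 875.0ms (7/4)
4. 2000.0ms @ 4 + 1500.0ms (3)
5. 3500.0ms @ 7 + 500.0ms (1)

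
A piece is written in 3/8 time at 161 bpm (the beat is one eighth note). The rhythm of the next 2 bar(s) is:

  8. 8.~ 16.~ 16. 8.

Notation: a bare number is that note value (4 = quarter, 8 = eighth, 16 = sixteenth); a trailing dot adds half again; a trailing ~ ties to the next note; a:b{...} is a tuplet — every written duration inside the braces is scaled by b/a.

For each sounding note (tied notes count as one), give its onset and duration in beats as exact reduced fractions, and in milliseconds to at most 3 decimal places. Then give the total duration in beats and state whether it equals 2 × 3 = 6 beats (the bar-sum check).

1) 0.0ms=0b +559.006ms=3/2b
2) 559.006ms=3/2b +1118.012ms=3b
3) 1677.019ms=9/2b +559.006ms=3/2b
Σ=6b of 6 (161bpm 3/8) — PASS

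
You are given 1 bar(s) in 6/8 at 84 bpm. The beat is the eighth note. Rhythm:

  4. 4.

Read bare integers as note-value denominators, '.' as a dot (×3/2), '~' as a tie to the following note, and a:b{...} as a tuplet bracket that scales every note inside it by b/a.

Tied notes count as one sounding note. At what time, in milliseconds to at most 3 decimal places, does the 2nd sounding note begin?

1. 0.0ms @ 0 + 2142.857ms (3)
2. 2142.857ms @ 3 + 2142.857ms (3)

note 2 onset = 3b = 2142.857ms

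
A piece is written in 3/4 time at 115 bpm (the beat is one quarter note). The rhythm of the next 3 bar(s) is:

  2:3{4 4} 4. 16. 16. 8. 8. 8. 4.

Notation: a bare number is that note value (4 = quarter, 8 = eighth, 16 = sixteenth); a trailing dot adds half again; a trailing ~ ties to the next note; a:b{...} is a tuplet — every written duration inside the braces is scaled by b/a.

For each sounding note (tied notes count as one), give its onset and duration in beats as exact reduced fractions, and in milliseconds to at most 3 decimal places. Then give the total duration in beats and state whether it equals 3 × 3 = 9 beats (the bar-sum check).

1) 0.0ms=0b +782.609ms=3/2b
2) 782.609ms=3/2b +782.609ms=3/2b
3) 1565.217ms=3b +782.609ms=3/2b
4) 2347.826ms=9/2b +195.652ms=3/8b
5) 2543.478ms=39/8b +195.652ms=3/8b
6) 2739.13ms=21/4b +391.304ms=3/4b
7) 3130.435ms=6b +391.304ms=3/4b
8) 3521.739ms=27/4b +391.304ms=3/4b
9) 3913.043ms=15/2b +782.609ms=3/2b
Σ=9b of 9 (115bpm 3/4) — PASS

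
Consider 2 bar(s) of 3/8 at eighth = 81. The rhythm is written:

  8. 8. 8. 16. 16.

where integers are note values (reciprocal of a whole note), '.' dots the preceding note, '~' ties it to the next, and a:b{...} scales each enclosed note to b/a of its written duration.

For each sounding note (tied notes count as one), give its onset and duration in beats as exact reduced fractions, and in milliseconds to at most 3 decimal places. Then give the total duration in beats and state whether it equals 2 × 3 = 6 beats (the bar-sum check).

1) 0.0ms=0b +1111.111ms=3/2b
2) 1111.111ms=3/2b +1111.111ms=3/2b
3) 2222.222ms=3b +1111.111ms=3/2b
4) 3333.333ms=9/2b +555.556ms=3/4b
5) 3888.889ms=21/4b +555.556ms=3/4b
Σ=6b of 6 (81bpm 3/8) — PASS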